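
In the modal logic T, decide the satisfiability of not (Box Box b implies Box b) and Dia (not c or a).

1. not (Box Box b implies Box b) and Dia (not c or a), w0
2. not (Box Box b implies Box b), w0
3. Dia (not c or a), w0
4. Box Box b, w0
5. not Box b, w0
6. Box b, w0
7. b, w0
8. not c or a, w1
9. Box b, w1
10. b, w1
11. a, w1
12. not b, w2
13. Box b, w2
14. b, w2
Accessibility: w0Rw0, w0Rw1, w0Rw2, w1Rw1, w2Rw2
Branch closes: b and not b both at w2.
Every branch closes; the branch above is one of them.

No, unsatisfiable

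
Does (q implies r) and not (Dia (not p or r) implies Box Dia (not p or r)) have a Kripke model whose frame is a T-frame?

1. (q implies r) and not (Dia (not p or r) implies Box Dia (not p or r)), 0
2. q implies r, 0
3. not (Dia (not p or r) implies Box Dia (not p or r)), 0
4. Dia (not p or r), 0
5. not Box Dia (not p or r), 0
6. r, 0
7. not p or r, 1
8. r, 1
9. not Dia (not p or r), 2
10. not (not p or r), 2
11. p, 2
12. not r, 2
Accessibility: 0R0, 0R1, 0R2, 1R1, 2R2

Yes, satisfiable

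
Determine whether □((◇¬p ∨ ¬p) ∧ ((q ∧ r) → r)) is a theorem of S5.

Tableau for the negation ¬□((◇¬p ∨ ¬p) ∧ ((q ∧ r) → r)):
1. ¬□((◇¬p ∨ ¬p) ∧ ((q ∧ r) → r)), 0
2. ¬((◇¬p ∨ ¬p) ∧ ((q ∧ r) → r)), 1
3. ¬(◇¬p ∨ ¬p), 1
4. ¬◇¬p, 1
5. p, 1
6. p, 0
Accessibility: 0R0, 0R1, 1R0, 1R1
The negation has an open branch (countermodel exists).

Invalid (countermodel exists)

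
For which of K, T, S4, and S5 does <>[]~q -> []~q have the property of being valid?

S5

S5-tableau for the negation ~(<>[]~q -> []~q):
1. ~(<>[]~q -> []~q), u
2. <>[]~q, u
3. ~[]~q, u
4. []~q, v
5. ~q, u
6. ~q, v
7. q, w
8. ~q, w
Accessibility: uRu, uRv, uRw, vRu, vRv, vRw, wRu, wRv, wRw
Branch closes: q and ~q both at w.
Every branch closes (one shown): valid in S5.
S4-tableau for the negation ~(<>[]~q -> []~q):
1. ~(<>[]~q -> []~q), u
2. <>[]~q, u
3. ~[]~q, u
4. []~q, v
5. ~q, v
6. q, w
Accessibility: uRu, uRv, uRw, vRv, wRw
Complete open branch: countermodel on an S4-frame, so not valid in S4, nor in K, T (the same frame is also a K-frame and a T-frame).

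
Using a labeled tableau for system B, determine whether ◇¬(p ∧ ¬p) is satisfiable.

1. ◇¬(p ∧ ¬p), w0
2. ¬(p ∧ ¬p), w1   [◇-rule on 1: fresh world w1, w0Rw1]
3. p, w1   [¬∧-rule on 2 (branches; this branch)]
Accessibility: w0Rw0, w0Rw1, w1Rw0, w1Rw1

Satisfiable (open branch found)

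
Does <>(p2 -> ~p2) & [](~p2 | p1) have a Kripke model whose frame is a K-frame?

1. <>(p2 -> ~p2) & [](~p2 | p1), w0
2. <>(p2 -> ~p2), w0
3. [](~p2 | p1), w0
4. p2 -> ~p2, w1
5. ~p2 | p1, w1
6. ~p2, w1
7. p1, w1
Accessibility: w0Rw1

Satisfiable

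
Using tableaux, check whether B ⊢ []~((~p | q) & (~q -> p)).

Not valid

Tableau for the negation ~[]~((~p | q) & (~q -> p)):
1. ~[]~((~p | q) & (~q -> p)), w0
2. (~p | q) & (~q -> p), w1
3. ~p | q, w1
4. ~q -> p, w1
5. q, w1
6. p, w1
Accessibility: w0Rw0, w0Rw1, w1Rw0, w1Rw1
The negation has an open branch (countermodel exists).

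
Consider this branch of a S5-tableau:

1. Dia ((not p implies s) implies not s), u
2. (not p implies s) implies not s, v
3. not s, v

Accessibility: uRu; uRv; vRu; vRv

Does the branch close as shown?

Open

No atom appears with both signs at the same world.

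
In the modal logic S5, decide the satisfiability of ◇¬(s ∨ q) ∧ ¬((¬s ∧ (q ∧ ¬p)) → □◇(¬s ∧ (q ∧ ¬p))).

Unsatisfiable

1. ◇¬(s ∨ q) ∧ ¬((¬s ∧ (q ∧ ¬p)) → □◇(¬s ∧ (q ∧ ¬p))), 0
2. ◇¬(s ∨ q), 0
3. ¬((¬s ∧ (q ∧ ¬p)) → □◇(¬s ∧ (q ∧ ¬p))), 0
4. ¬s ∧ (q ∧ ¬p), 0
5. ¬□◇(¬s ∧ (q ∧ ¬p)), 0
6. ¬s, 0
7. q ∧ ¬p, 0
8. q, 0
9. ¬p, 0
10. ¬(s ∨ q), 1
11. ¬s, 1
12. ¬q, 1
13. ¬◇(¬s ∧ (q ∧ ¬p)), 2
14. ¬(¬s ∧ (q ∧ ¬p)), 0
15. ¬(¬s ∧ (q ∧ ¬p)), 1
16. ¬(¬s ∧ (q ∧ ¬p)), 2
17. ¬(q ∧ ¬p), 0
18. ¬(q ∧ ¬p), 1
19. ¬(q ∧ ¬p), 2
20. p, 0
Accessibility: 0R0, 0R1, 0R2, 1R0, 1R1, 1R2, 2R0, 2R1, 2R2
Branch closes: p and ¬p both at 0.
(One branch shown.) All branches close.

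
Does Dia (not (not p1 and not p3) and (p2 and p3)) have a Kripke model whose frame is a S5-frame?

Yes, satisfiable

1. Dia (not (not p1 and not p3) and (p2 and p3)), u
2. not (not p1 and not p3) and (p2 and p3), v
3. not (not p1 and not p3), v
4. p2 and p3, v
5. p2, v
6. p3, v
Accessibility: uRu, uRv, vRu, vRv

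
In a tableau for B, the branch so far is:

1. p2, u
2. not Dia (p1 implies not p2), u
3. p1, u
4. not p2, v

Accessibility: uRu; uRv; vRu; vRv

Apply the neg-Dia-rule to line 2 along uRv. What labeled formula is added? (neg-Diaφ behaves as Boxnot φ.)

not (p1 implies not p2), v

neg-Diaφ behaves as Boxnot φ: propagate the negated body to each accessible world.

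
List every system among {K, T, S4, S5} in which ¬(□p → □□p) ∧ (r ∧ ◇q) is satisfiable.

S4-tableau for the formula:
1. ¬(□p → □□p) ∧ (r ∧ ◇q), w0
2. ¬(□p → □□p), w0
3. r ∧ ◇q, w0
4. □p, w0
5. ¬□□p, w0
6. r, w0
7. ◇q, w0
8. p, w0
9. ¬□p, w1
10. p, w1
11. q, w2
12. p, w2
13. ¬p, w3
14. p, w3
Accessibility: w0Rw0, w0Rw1, w0Rw2, w0Rw3, w1Rw1, w1Rw3, w2Rw2, w3Rw3
Branch closes: p and ¬p both at w3.
Every branch closes (one shown): unsatisfiable in S4, hence also in S5 (every S5-frame is an S4-frame).
T-tableau for the formula:
1. ¬(□p → □□p) ∧ (r ∧ ◇q), w0
2. ¬(□p → □□p), w0
3. r ∧ ◇q, w0
4. □p, w0
5. ¬□□p, w0
6. r, w0
7. ◇q, w0
8. p, w0
9. ¬□p, w1
10. p, w1
11. q, w2
12. p, w2
13. ¬p, w3
Accessibility: w0Rw0, w0Rw1, w0Rw2, w1Rw1, w1Rw3, w2Rw2, w3Rw3
Complete open branch: satisfiable in T, hence also in K (this T-model is also a K-model).

K, T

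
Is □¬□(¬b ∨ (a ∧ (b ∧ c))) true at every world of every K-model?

Tableau for the negation ¬□¬□(¬b ∨ (a ∧ (b ∧ c))):
1. ¬□¬□(¬b ∨ (a ∧ (b ∧ c))), w0
2. □(¬b ∨ (a ∧ (b ∧ c))), w1   [¬□-rule on 1: fresh world w1, w0Rw1]
Accessibility: w0Rw1
The negation has an open branch (countermodel exists).

Not valid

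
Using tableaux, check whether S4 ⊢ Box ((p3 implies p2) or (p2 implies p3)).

Yes, valid

Tableau for the negation not Box ((p3 implies p2) or (p2 implies p3)):
1. not Box ((p3 implies p2) or (p2 implies p3)), w0
2. not ((p3 implies p2) or (p2 implies p3)), w1
3. not (p3 implies p2), w1
4. not (p2 implies p3), w1
5. p3, w1
6. not p2, w1
7. p2, w1
8. not p3, w1
Accessibility: w0Rw0, w0Rw1, w1Rw1
Branch closes: p2 and not p2 both at w1.
Every branch of the negation's tableau closes; the branch above is one of them.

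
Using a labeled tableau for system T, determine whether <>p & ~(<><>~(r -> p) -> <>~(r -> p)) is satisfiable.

Satisfiable

1. <>p & ~(<><>~(r -> p) -> <>~(r -> p)), u
2. <>p, u
3. ~(<><>~(r -> p) -> <>~(r -> p)), u
4. <><>~(r -> p), u
5. ~<>~(r -> p), u
6. r -> p, u
7. p, u
8. p, v
9. r -> p, v
10. <>~(r -> p), w
11. r -> p, w
12. p, w
13. ~(r -> p), x
14. r, x
15. ~p, x
Accessibility: uRu, uRv, uRw, vRv, wRw, wRx, xRx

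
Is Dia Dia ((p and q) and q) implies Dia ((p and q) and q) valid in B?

Tableau for the negation not (Dia Dia ((p and q) and q) implies Dia ((p and q) and q)):
1. not (Dia Dia ((p and q) and q) implies Dia ((p and q) and q)), w0
2. Dia Dia ((p and q) and q), w0   [neg-implies-rule on 1]
3. not Dia ((p and q) and q), w0   [neg-implies-rule on 1]
4. not ((p and q) and q), w0   [neg-Dia-rule on 3 via w0Rw0]
5. not q, w0   [neg-and-rule on 4 (branches; this branch)]
6. Dia ((p and q) and q), w1   [Dia-rule on 2: fresh world w1, w0Rw1]
7. not ((p and q) and q), w1   [neg-Dia-rule on 3 via w0Rw1]
8. not q, w1   [neg-and-rule on 7 (branches; this branch)]
9. (p and q) and q, w2   [Dia-rule on 6: fresh world w2, w1Rw2]
10. p and q, w2   [and-rule on 9]
11. q, w2   [and-rule on 9]
12. p, w2   [and-rule on 10]
Accessibility: w0Rw0, w0Rw1, w1Rw0, w1Rw1, w1Rw2, w2Rw1, w2Rw2
The negation has an open branch (countermodel exists).

Not valid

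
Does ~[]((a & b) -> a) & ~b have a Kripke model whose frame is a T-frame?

Unsatisfiable

1. ~[]((a & b) -> a) & ~b, u
2. ~[]((a & b) -> a), u   [&-rule on 1]
3. ~b, u   [&-rule on 1]
4. ~((a & b) -> a), v   [~[]-rule on 2: fresh world v, uRv]
5. a & b, v   [~->-rule on 4]
6. ~a, v   [~->-rule on 4]
7. a, v   [&-rule on 5]
8. b, v   [&-rule on 5]
Accessibility: uRu, uRv, vRv
Branch closes: a and ~a both at v.
All branches of the tableau close; one closing branch shown above.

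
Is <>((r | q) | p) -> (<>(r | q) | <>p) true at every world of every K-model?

Tableau for the negation ~(<>((r | q) | p) -> (<>(r | q) | <>p)):
1. ~(<>((r | q) | p) -> (<>(r | q) | <>p)), u
2. <>((r | q) | p), u
3. ~(<>(r | q) | <>p), u
4. ~<>(r | q), u
5. ~<>p, u
6. (r | q) | p, v
7. ~(r | q), v
8. ~r, v
9. ~q, v
10. ~p, v
11. r | q, v
12. q, v
Accessibility: uRv
Branch closes: q and ~q both at v.
All branches of the negation close; one closing branch shown above.

Valid in K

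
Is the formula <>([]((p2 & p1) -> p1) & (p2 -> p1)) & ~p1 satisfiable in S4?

Satisfiable (open branch found)

1. <>([]((p2 & p1) -> p1) & (p2 -> p1)) & ~p1, u
2. <>([]((p2 & p1) -> p1) & (p2 -> p1)), u
3. ~p1, u
4. []((p2 & p1) -> p1) & (p2 -> p1), v
5. []((p2 & p1) -> p1), v
6. p2 -> p1, v
7. (p2 & p1) -> p1, v
8. p1, v
Accessibility: uRu, uRv, vRv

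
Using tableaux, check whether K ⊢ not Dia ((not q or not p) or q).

Not valid

Tableau for the negation Dia ((not q or not p) or q):
1. Dia ((not q or not p) or q), w0
2. (not q or not p) or q, w1
3. q, w1
Accessibility: w0Rw1
The negation has an open branch (countermodel exists).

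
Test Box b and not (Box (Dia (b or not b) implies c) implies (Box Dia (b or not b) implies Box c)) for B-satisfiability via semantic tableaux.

1. Box b and not (Box (Dia (b or not b) implies c) implies (Box Dia (b or not b) implies Box c)), 0
2. Box b, 0
3. not (Box (Dia (b or not b) implies c) implies (Box Dia (b or not b) implies Box c)), 0
4. Box (Dia (b or not b) implies c), 0
5. not (Box Dia (b or not b) implies Box c), 0
6. Box Dia (b or not b), 0
7. not Box c, 0
8. b, 0
9. Dia (b or not b) implies c, 0
10. Dia (b or not b), 0
11. c, 0
12. not c, 1
13. b, 1
14. Dia (b or not b) implies c, 1
15. Dia (b or not b), 1
16. not Dia (b or not b), 1
17. not (b or not b), 0
18. not b, 0
Accessibility: 0R0, 0R1, 1R0, 1R1
Branch closes: b and not b both at 0.
Every branch closes; the branch above is one of them.

Unsatisfiable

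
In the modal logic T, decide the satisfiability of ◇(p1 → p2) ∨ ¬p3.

Yes, satisfiable

1. ◇(p1 → p2) ∨ ¬p3, 0
2. ¬p3, 0
Accessibility: 0R0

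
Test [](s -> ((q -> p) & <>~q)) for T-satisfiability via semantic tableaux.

Satisfiable (open branch found)

1. [](s -> ((q -> p) & <>~q)), 0
2. s -> ((q -> p) & <>~q), 0
3. (q -> p) & <>~q, 0
4. q -> p, 0
5. <>~q, 0
6. p, 0
7. ~q, 1
8. s -> ((q -> p) & <>~q), 1
9. (q -> p) & <>~q, 1
10. q -> p, 1
11. <>~q, 1
12. p, 1
13. ~q, 2
Accessibility: 0R0, 0R1, 1R1, 1R2, 2R2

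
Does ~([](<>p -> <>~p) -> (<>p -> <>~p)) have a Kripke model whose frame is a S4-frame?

1. ~([](<>p -> <>~p) -> (<>p -> <>~p)), u
2. [](<>p -> <>~p), u   [~->-rule on 1]
3. ~(<>p -> <>~p), u   [~->-rule on 1]
4. <>p, u   [~->-rule on 3]
5. ~<>~p, u   [~->-rule on 3]
6. <>p -> <>~p, u   [[]-rule on 2 via uRu]
7. p, u   [~<>-rule on 5 via uRu]
8. <>~p, u   [->-rule on 6 (branches; this branch)]
9. p, v   [<>-rule on 4: fresh world v, uRv]
10. <>p -> <>~p, v   [[]-rule on 2 via uRv]
11. <>~p, v   [->-rule on 10 (branches; this branch)]
12. ~p, w   [<>-rule on 8: fresh world w, uRw]
13. <>p -> <>~p, w   [[]-rule on 2 via uRw]
14. p, w   [~<>-rule on 5 via uRw]
Accessibility: uRu, uRv, uRw, vRv, wRw
Branch closes: p and ~p both at w.
Every branch closes; the branch above is one of them.

Unsatisfiable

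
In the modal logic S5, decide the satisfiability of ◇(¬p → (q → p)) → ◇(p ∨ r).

Satisfiable

1. ◇(¬p → (q → p)) → ◇(p ∨ r), 0
2. ◇(p ∨ r), 0
3. p ∨ r, 1
4. r, 1
Accessibility: 0R0, 0R1, 1R0, 1R1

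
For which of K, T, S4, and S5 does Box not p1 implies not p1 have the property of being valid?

T-tableau for the negation not (Box not p1 implies not p1):
1. not (Box not p1 implies not p1), 0
2. Box not p1, 0
3. p1, 0
4. not p1, 0
Accessibility: 0R0
Branch closes: p1 and not p1 both at 0.
Every branch closes (one shown): valid in T, hence also in S4, S5 (every theorem of T is a theorem of S4 and S5).
K-tableau for the negation not (Box not p1 implies not p1):
1. not (Box not p1 implies not p1), 0
2. Box not p1, 0
3. p1, 0
Complete open branch: countermodel on a K-frame, so not valid in K.

T, S4, S5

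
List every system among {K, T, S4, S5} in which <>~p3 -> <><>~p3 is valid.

T-tableau for the negation ~(<>~p3 -> <><>~p3):
1. ~(<>~p3 -> <><>~p3), 0
2. <>~p3, 0   [~->-rule on 1]
3. ~<><>~p3, 0   [~->-rule on 1]
4. ~<>~p3, 0   [~<>-rule on 3 via 0R0]
5. p3, 0   [~<>-rule on 4 via 0R0]
6. ~p3, 1   [<>-rule on 2: fresh world 1, 0R1]
7. ~<>~p3, 1   [~<>-rule on 3 via 0R1]
8. p3, 1   [~<>-rule on 4 via 0R1]
Accessibility: 0R0, 0R1, 1R1
Branch closes: p3 and ~p3 both at 1.
Every branch closes (one shown): valid in T, hence also in S4, S5 (every theorem of T is a theorem of S4 and S5).
K-tableau for the negation ~(<>~p3 -> <><>~p3):
1. ~(<>~p3 -> <><>~p3), 0
2. <>~p3, 0   [~->-rule on 1]
3. ~<><>~p3, 0   [~->-rule on 1]
4. ~p3, 1   [<>-rule on 2: fresh world 1, 0R1]
5. ~<>~p3, 1   [~<>-rule on 3 via 0R1]
Accessibility: 0R1
Complete open branch: countermodel on a K-frame, so not valid in K.

T, S4, S5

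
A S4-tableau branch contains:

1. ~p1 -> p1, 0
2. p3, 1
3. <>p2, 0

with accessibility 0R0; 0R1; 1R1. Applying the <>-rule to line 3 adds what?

a fresh world 2 with 0R2, and p2 at 2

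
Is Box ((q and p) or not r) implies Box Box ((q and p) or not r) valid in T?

No, not valid

Tableau for the negation not (Box ((q and p) or not r) implies Box Box ((q and p) or not r)):
1. not (Box ((q and p) or not r) implies Box Box ((q and p) or not r)), 0
2. Box ((q and p) or not r), 0
3. not Box Box ((q and p) or not r), 0
4. (q and p) or not r, 0
5. not r, 0
6. not Box ((q and p) or not r), 1
7. (q and p) or not r, 1
8. not r, 1
9. not ((q and p) or not r), 2
10. not (q and p), 2
11. r, 2
12. not p, 2
Accessibility: 0R0, 0R1, 1R1, 1R2, 2R2
The negation has an open branch (countermodel exists).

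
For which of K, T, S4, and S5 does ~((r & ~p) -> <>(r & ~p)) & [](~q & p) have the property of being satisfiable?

K

K-tableau for the formula:
1. ~((r & ~p) -> <>(r & ~p)) & [](~q & p), 0
2. ~((r & ~p) -> <>(r & ~p)), 0
3. [](~q & p), 0
4. r & ~p, 0
5. ~<>(r & ~p), 0
6. r, 0
7. ~p, 0
Complete open branch: satisfiable in K.
T-tableau for the formula:
1. ~((r & ~p) -> <>(r & ~p)) & [](~q & p), 0
2. ~((r & ~p) -> <>(r & ~p)), 0
3. [](~q & p), 0
4. r & ~p, 0
5. ~<>(r & ~p), 0
6. r, 0
7. ~p, 0
8. ~q & p, 0
9. ~q, 0
10. p, 0
Accessibility: 0R0
Branch closes: p and ~p both at 0.
Every branch closes (one shown): unsatisfiable in T, hence also in S4, S5 (every S4/S5-frame is a T-frame).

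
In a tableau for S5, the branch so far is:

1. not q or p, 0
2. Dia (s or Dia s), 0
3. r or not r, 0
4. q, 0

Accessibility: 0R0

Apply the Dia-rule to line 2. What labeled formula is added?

a fresh world 1 with 0R1, and s or Dia s at 1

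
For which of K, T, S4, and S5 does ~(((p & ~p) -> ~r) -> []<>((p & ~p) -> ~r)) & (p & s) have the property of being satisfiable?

K-tableau for the formula:
1. ~(((p & ~p) -> ~r) -> []<>((p & ~p) -> ~r)) & (p & s), 0
2. ~(((p & ~p) -> ~r) -> []<>((p & ~p) -> ~r)), 0
3. p & s, 0
4. (p & ~p) -> ~r, 0
5. ~[]<>((p & ~p) -> ~r), 0
6. p, 0
7. s, 0
8. ~r, 0
9. ~<>((p & ~p) -> ~r), 1
Accessibility: 0R1
Complete open branch: satisfiable in K.
T-tableau for the formula:
1. ~(((p & ~p) -> ~r) -> []<>((p & ~p) -> ~r)) & (p & s), 0
2. ~(((p & ~p) -> ~r) -> []<>((p & ~p) -> ~r)), 0
3. p & s, 0
4. (p & ~p) -> ~r, 0
5. ~[]<>((p & ~p) -> ~r), 0
6. p, 0
7. s, 0
8. ~(p & ~p), 0
9. ~<>((p & ~p) -> ~r), 1
10. ~((p & ~p) -> ~r), 1
11. p & ~p, 1
12. r, 1
13. p, 1
14. ~p, 1
Accessibility: 0R0, 0R1, 1R1
Branch closes: p and ~p both at 1.
Every branch closes (one shown): unsatisfiable in T, hence also in S4, S5 (every S4/S5-frame is a T-frame).

K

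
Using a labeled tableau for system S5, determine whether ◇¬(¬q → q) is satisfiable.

1. ◇¬(¬q → q), u
2. ¬(¬q → q), v
3. ¬q, v
Accessibility: uRu, uRv, vRu, vRv

Yes, satisfiable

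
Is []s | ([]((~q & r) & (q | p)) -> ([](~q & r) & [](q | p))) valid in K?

Tableau for the negation ~([]s | ([]((~q & r) & (q | p)) -> ([](~q & r) & [](q | p)))):
1. ~([]s | ([]((~q & r) & (q | p)) -> ([](~q & r) & [](q | p)))), u
2. ~[]s, u
3. ~([]((~q & r) & (q | p)) -> ([](~q & r) & [](q | p))), u
4. []((~q & r) & (q | p)), u
5. ~([](~q & r) & [](q | p)), u
6. ~[](q | p), u
7. ~s, v
8. (~q & r) & (q | p), v
9. ~q & r, v
10. q | p, v
11. ~q, v
12. r, v
13. p, v
14. ~(q | p), w
15. ~q, w
16. ~p, w
17. (~q & r) & (q | p), w
18. ~q & r, w
19. q | p, w
20. r, w
21. p, w
Accessibility: uRv, uRw
Branch closes: p and ~p both at w.
Every branch of the negation's tableau closes; the branch above is one of them.

Yes, valid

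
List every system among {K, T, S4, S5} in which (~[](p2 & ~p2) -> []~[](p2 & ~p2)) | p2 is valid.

K-tableau for the negation ~((~[](p2 & ~p2) -> []~[](p2 & ~p2)) | p2):
1. ~((~[](p2 & ~p2) -> []~[](p2 & ~p2)) | p2), w0
2. ~(~[](p2 & ~p2) -> []~[](p2 & ~p2)), w0
3. ~p2, w0
4. ~[](p2 & ~p2), w0
5. ~[]~[](p2 & ~p2), w0
6. ~(p2 & ~p2), w1
7. p2, w1
8. [](p2 & ~p2), w2
Accessibility: w0Rw1, w0Rw2
Complete open branch: countermodel on a K-frame, so not valid in K.
T-tableau for the negation ~((~[](p2 & ~p2) -> []~[](p2 & ~p2)) | p2):
1. ~((~[](p2 & ~p2) -> []~[](p2 & ~p2)) | p2), w0
2. ~(~[](p2 & ~p2) -> []~[](p2 & ~p2)), w0
3. ~p2, w0
4. ~[](p2 & ~p2), w0
5. ~[]~[](p2 & ~p2), w0
6. ~(p2 & ~p2), w1
7. p2, w1
8. [](p2 & ~p2), w2
9. p2 & ~p2, w2
10. p2, w2
11. ~p2, w2
Accessibility: w0Rw0, w0Rw1, w0Rw2, w1Rw1, w2Rw2
Branch closes: p2 and ~p2 both at w2.
Every branch closes (one shown): valid in T, hence also in S4, S5 (every theorem of T is a theorem of S4 and S5).

T, S4, S5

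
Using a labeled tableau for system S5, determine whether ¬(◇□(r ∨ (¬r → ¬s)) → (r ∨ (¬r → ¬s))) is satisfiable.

1. ¬(◇□(r ∨ (¬r → ¬s)) → (r ∨ (¬r → ¬s))), 0
2. ◇□(r ∨ (¬r → ¬s)), 0
3. ¬(r ∨ (¬r → ¬s)), 0
4. ¬r, 0
5. ¬(¬r → ¬s), 0
6. s, 0
7. □(r ∨ (¬r → ¬s)), 1
8. r ∨ (¬r → ¬s), 0
9. r ∨ (¬r → ¬s), 1
10. ¬r → ¬s, 0
11. ¬r → ¬s, 1
12. ¬s, 0
Accessibility: 0R0, 0R1, 1R0, 1R1
Branch closes: s and ¬s both at 0.
All branches of the tableau close; one closing branch shown above.

No, unsatisfiable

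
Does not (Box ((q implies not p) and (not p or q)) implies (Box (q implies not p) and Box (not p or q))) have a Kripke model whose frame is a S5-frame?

1. not (Box ((q implies not p) and (not p or q)) implies (Box (q implies not p) and Box (not p or q))), w0
2. Box ((q implies not p) and (not p or q)), w0
3. not (Box (q implies not p) and Box (not p or q)), w0
4. (q implies not p) and (not p or q), w0
5. q implies not p, w0
6. not p or q, w0
7. not Box (not p or q), w0
8. not p, w0
9. q, w0
10. not (not p or q), w1
11. p, w1
12. not q, w1
13. (q implies not p) and (not p or q), w1
14. q implies not p, w1
15. not p or q, w1
16. q, w1
Accessibility: w0Rw0, w0Rw1, w1Rw0, w1Rw1
Branch closes: q and not q both at w1.
(One branch shown.) All branches close.

No, unsatisfiable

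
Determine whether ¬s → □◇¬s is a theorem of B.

Valid

Tableau for the negation ¬(¬s → □◇¬s):
1. ¬(¬s → □◇¬s), u
2. ¬s, u
3. ¬□◇¬s, u
4. ¬◇¬s, v
5. s, u
Accessibility: uRu, uRv, vRu, vRv
Branch closes: s and ¬s both at u.
Every branch of the negation's tableau closes; the branch above is one of them.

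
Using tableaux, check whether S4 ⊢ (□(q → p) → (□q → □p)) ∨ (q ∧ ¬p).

Tableau for the negation ¬((□(q → p) → (□q → □p)) ∨ (q ∧ ¬p)):
1. ¬((□(q → p) → (□q → □p)) ∨ (q ∧ ¬p)), u
2. ¬(□(q → p) → (□q → □p)), u
3. ¬(q ∧ ¬p), u
4. □(q → p), u
5. ¬(□q → □p), u
6. □q, u
7. ¬□p, u
8. q → p, u
9. q, u
10. p, u
11. ¬p, v
12. q → p, v
13. q, v
14. p, v
Accessibility: uRu, uRv, vRv
Branch closes: p and ¬p both at v.
All branches of the negation close; one closing branch shown above.

Valid in S4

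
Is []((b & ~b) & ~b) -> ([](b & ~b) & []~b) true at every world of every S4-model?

Tableau for the negation ~([]((b & ~b) & ~b) -> ([](b & ~b) & []~b)):
1. ~([]((b & ~b) & ~b) -> ([](b & ~b) & []~b)), 0
2. []((b & ~b) & ~b), 0   [~->-rule on 1]
3. ~([](b & ~b) & []~b), 0   [~->-rule on 1]
4. (b & ~b) & ~b, 0   [[]-rule on 2 via 0R0]
5. b & ~b, 0   [&-rule on 4]
6. ~b, 0   [&-rule on 4]
7. b, 0   [&-rule on 5]
Accessibility: 0R0
Branch closes: b and ~b both at 0.
All branches of the negation close; one closing branch shown above.

Valid in S4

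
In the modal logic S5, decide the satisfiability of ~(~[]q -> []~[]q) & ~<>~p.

1. ~(~[]q -> []~[]q) & ~<>~p, 0
2. ~(~[]q -> []~[]q), 0   [&-rule on 1]
3. ~<>~p, 0   [&-rule on 1]
4. ~[]q, 0   [~->-rule on 2]
5. ~[]~[]q, 0   [~->-rule on 2]
6. p, 0   [~<>-rule on 3 via 0R0]
7. ~q, 1   [~[]-rule on 4: fresh world 1, 0R1]
8. p, 1   [~<>-rule on 3 via 0R1]
9. []q, 2   [~[]-rule on 5: fresh world 2, 0R2]
10. p, 2   [~<>-rule on 3 via 0R2]
11. q, 0   [[]-rule on 9 via 2R0]
12. q, 1   [[]-rule on 9 via 2R1]
Accessibility: 0R0, 0R1, 0R2, 1R0, 1R1, 1R2, 2R0, 2R1, 2R2
Branch closes: q and ~q both at 1.
Every branch closes; the branch above is one of them.

Unsatisfiable (every branch closes)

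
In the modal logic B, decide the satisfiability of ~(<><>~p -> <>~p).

1. ~(<><>~p -> <>~p), 0
2. <><>~p, 0   [~->-rule on 1]
3. ~<>~p, 0   [~->-rule on 1]
4. p, 0   [~<>-rule on 3 via 0R0]
5. <>~p, 1   [<>-rule on 2: fresh world 1, 0R1]
6. p, 1   [~<>-rule on 3 via 0R1]
7. ~p, 2   [<>-rule on 5: fresh world 2, 1R2]
Accessibility: 0R0, 0R1, 1R0, 1R1, 1R2, 2R1, 2R2

Satisfiable (open branch found)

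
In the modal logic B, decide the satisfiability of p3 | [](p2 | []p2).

1. p3 | [](p2 | []p2), w0
2. [](p2 | []p2), w0
3. p2 | []p2, w0
4. []p2, w0
5. p2, w0
Accessibility: w0Rw0

Satisfiable (open branch found)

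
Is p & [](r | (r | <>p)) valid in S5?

Tableau for the negation ~(p & [](r | (r | <>p))):
1. ~(p & [](r | (r | <>p))), u
2. ~[](r | (r | <>p)), u   [~&-rule on 1 (branches; this branch)]
3. ~(r | (r | <>p)), v   [~[]-rule on 2: fresh world v, uRv]
4. ~r, v   [~|-rule on 3]
5. ~(r | <>p), v   [~|-rule on 3]
6. ~<>p, v   [~|-rule on 5]
7. ~p, u   [~<>-rule on 6 via vRu]
8. ~p, v   [~<>-rule on 6 via vRv]
Accessibility: uRu, uRv, vRu, vRv
The negation has an open branch (countermodel exists).

Invalid (countermodel exists)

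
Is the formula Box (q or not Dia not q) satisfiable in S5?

1. Box (q or not Dia not q), u
2. q or not Dia not q, u
3. not Dia not q, u
4. q, u
Accessibility: uRu

Satisfiable (open branch found)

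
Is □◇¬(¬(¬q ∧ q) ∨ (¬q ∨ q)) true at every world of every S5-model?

Tableau for the negation ¬□◇¬(¬(¬q ∧ q) ∨ (¬q ∨ q)):
1. ¬□◇¬(¬(¬q ∧ q) ∨ (¬q ∨ q)), 0
2. ¬◇¬(¬(¬q ∧ q) ∨ (¬q ∨ q)), 1   [¬□-rule on 1: fresh world 1, 0R1]
3. ¬(¬q ∧ q) ∨ (¬q ∨ q), 0   [¬◇-rule on 2 via 1R0]
4. ¬(¬q ∧ q) ∨ (¬q ∨ q), 1   [¬◇-rule on 2 via 1R1]
5. ¬q ∨ q, 0   [∨-rule on 3 (branches; this branch)]
6. ¬q ∨ q, 1   [∨-rule on 4 (branches; this branch)]
7. q, 0   [∨-rule on 5 (branches; this branch)]
8. q, 1   [∨-rule on 6 (branches; this branch)]
Accessibility: 0R0, 0R1, 1R0, 1R1
The negation has an open branch (countermodel exists).

No, not valid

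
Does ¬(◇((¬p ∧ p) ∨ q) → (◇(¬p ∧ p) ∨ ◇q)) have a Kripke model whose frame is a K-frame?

1. ¬(◇((¬p ∧ p) ∨ q) → (◇(¬p ∧ p) ∨ ◇q)), 0
2. ◇((¬p ∧ p) ∨ q), 0
3. ¬(◇(¬p ∧ p) ∨ ◇q), 0
4. ¬◇(¬p ∧ p), 0
5. ¬◇q, 0
6. (¬p ∧ p) ∨ q, 1
7. ¬(¬p ∧ p), 1
8. ¬q, 1
9. ¬p ∧ p, 1
10. ¬p, 1
11. p, 1
Accessibility: 0R1
Branch closes: p and ¬p both at 1.
All branches of the tableau close; one closing branch shown above.

Unsatisfiable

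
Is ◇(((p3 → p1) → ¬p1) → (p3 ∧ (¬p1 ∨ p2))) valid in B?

Tableau for the negation ¬◇(((p3 → p1) → ¬p1) → (p3 ∧ (¬p1 ∨ p2))):
1. ¬◇(((p3 → p1) → ¬p1) → (p3 ∧ (¬p1 ∨ p2))), 0
2. ¬(((p3 → p1) → ¬p1) → (p3 ∧ (¬p1 ∨ p2))), 0
3. (p3 → p1) → ¬p1, 0
4. ¬(p3 ∧ (¬p1 ∨ p2)), 0
5. ¬p1, 0
6. ¬p3, 0
Accessibility: 0R0
The negation has an open branch (countermodel exists).

Not valid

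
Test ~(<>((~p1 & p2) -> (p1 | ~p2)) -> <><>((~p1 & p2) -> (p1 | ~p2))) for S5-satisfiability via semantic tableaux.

Unsatisfiable

1. ~(<>((~p1 & p2) -> (p1 | ~p2)) -> <><>((~p1 & p2) -> (p1 | ~p2))), 0
2. <>((~p1 & p2) -> (p1 | ~p2)), 0
3. ~<><>((~p1 & p2) -> (p1 | ~p2)), 0
4. ~<>((~p1 & p2) -> (p1 | ~p2)), 0
5. ~((~p1 & p2) -> (p1 | ~p2)), 0
6. ~p1 & p2, 0
7. ~(p1 | ~p2), 0
8. ~p1, 0
9. p2, 0
10. (~p1 & p2) -> (p1 | ~p2), 1
11. ~<>((~p1 & p2) -> (p1 | ~p2)), 1
12. ~((~p1 & p2) -> (p1 | ~p2)), 1
13. ~p1 & p2, 1
14. ~(p1 | ~p2), 1
15. ~p1, 1
16. p2, 1
17. p1 | ~p2, 1
18. ~p2, 1
Accessibility: 0R0, 0R1, 1R0, 1R1
Branch closes: p2 and ~p2 both at 1.
All branches of the tableau close; one closing branch shown above.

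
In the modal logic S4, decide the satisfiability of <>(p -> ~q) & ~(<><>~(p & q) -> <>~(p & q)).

1. <>(p -> ~q) & ~(<><>~(p & q) -> <>~(p & q)), w0
2. <>(p -> ~q), w0   [&-rule on 1]
3. ~(<><>~(p & q) -> <>~(p & q)), w0   [&-rule on 1]
4. <><>~(p & q), w0   [~->-rule on 3]
5. ~<>~(p & q), w0   [~->-rule on 3]
6. p & q, w0   [~<>-rule on 5 via w0Rw0]
7. p, w0   [&-rule on 6]
8. q, w0   [&-rule on 6]
9. p -> ~q, w1   [<>-rule on 2: fresh world w1, w0Rw1]
10. p & q, w1   [~<>-rule on 5 via w0Rw1]
11. p, w1   [&-rule on 10]
12. q, w1   [&-rule on 10]
13. ~q, w1   [->-rule on 9 (branches; this branch)]
Accessibility: w0Rw0, w0Rw1, w1Rw1
Branch closes: q and ~q both at w1.
Every branch closes; the branch above is one of them.

Unsatisfiable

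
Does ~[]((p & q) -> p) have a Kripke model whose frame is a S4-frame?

1. ~[]((p & q) -> p), w0
2. ~((p & q) -> p), w1
3. p & q, w1
4. ~p, w1
5. p, w1
6. q, w1
Accessibility: w0Rw0, w0Rw1, w1Rw1
Branch closes: p and ~p both at w1.
(One branch shown.) All branches close.

No, unsatisfiable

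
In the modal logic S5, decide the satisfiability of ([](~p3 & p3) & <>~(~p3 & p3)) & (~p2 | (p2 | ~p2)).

Unsatisfiable (every branch closes)

1. ([](~p3 & p3) & <>~(~p3 & p3)) & (~p2 | (p2 | ~p2)), u
2. [](~p3 & p3) & <>~(~p3 & p3), u
3. ~p2 | (p2 | ~p2), u
4. [](~p3 & p3), u
5. <>~(~p3 & p3), u
6. ~p3 & p3, u
7. ~p3, u
8. p3, u
Accessibility: uRu
Branch closes: p3 and ~p3 both at u.
(One branch shown.) All branches close.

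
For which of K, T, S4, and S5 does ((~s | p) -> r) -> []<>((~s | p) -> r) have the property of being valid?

S5-tableau for the negation ~(((~s | p) -> r) -> []<>((~s | p) -> r)):
1. ~(((~s | p) -> r) -> []<>((~s | p) -> r)), w0
2. (~s | p) -> r, w0
3. ~[]<>((~s | p) -> r), w0
4. ~(~s | p), w0
5. s, w0
6. ~p, w0
7. ~<>((~s | p) -> r), w1
8. ~((~s | p) -> r), w0
9. ~s | p, w0
10. ~r, w0
11. ~((~s | p) -> r), w1
12. ~s | p, w1
13. ~r, w1
14. p, w0
Accessibility: w0Rw0, w0Rw1, w1Rw0, w1Rw1
Branch closes: p and ~p both at w0.
Every branch closes (one shown): valid in S5.
S4-tableau for the negation ~(((~s | p) -> r) -> []<>((~s | p) -> r)):
1. ~(((~s | p) -> r) -> []<>((~s | p) -> r)), w0
2. (~s | p) -> r, w0
3. ~[]<>((~s | p) -> r), w0
4. r, w0
5. ~<>((~s | p) -> r), w1
6. ~((~s | p) -> r), w1
7. ~s | p, w1
8. ~r, w1
9. p, w1
Accessibility: w0Rw0, w0Rw1, w1Rw1
Complete open branch: countermodel on an S4-frame, so not valid in S4, nor in K, T (the same frame is also a K-frame and a T-frame).

S5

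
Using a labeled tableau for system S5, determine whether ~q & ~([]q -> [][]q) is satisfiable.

Unsatisfiable

1. ~q & ~([]q -> [][]q), 0
2. ~q, 0
3. ~([]q -> [][]q), 0
4. []q, 0
5. ~[][]q, 0
6. q, 0
Accessibility: 0R0
Branch closes: q and ~q both at 0.
All branches of the tableau close; one closing branch shown above.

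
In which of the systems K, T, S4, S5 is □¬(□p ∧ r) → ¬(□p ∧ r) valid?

T, S4, S5

K-tableau for the negation ¬(□¬(□p ∧ r) → ¬(□p ∧ r)):
1. ¬(□¬(□p ∧ r) → ¬(□p ∧ r)), u
2. □¬(□p ∧ r), u
3. □p ∧ r, u
4. □p, u
5. r, u
Complete open branch: countermodel on a K-frame, so not valid in K.
T-tableau for the negation ¬(□¬(□p ∧ r) → ¬(□p ∧ r)):
1. ¬(□¬(□p ∧ r) → ¬(□p ∧ r)), u
2. □¬(□p ∧ r), u
3. □p ∧ r, u
4. □p, u
5. r, u
6. ¬(□p ∧ r), u
7. p, u
8. ¬□p, u
9. ¬p, v
10. ¬(□p ∧ r), v
11. p, v
Accessibility: uRu, uRv, vRv
Branch closes: p and ¬p both at v.
Every branch closes (one shown): valid in T, hence also in S4, S5 (every theorem of T is a theorem of S4 and S5).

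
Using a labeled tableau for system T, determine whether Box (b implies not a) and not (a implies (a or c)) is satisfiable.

1. Box (b implies not a) and not (a implies (a or c)), 0
2. Box (b implies not a), 0
3. not (a implies (a or c)), 0
4. a, 0
5. not (a or c), 0
6. not a, 0
7. not c, 0
Accessibility: 0R0
Branch closes: a and not a both at 0.
Every branch closes; the branch above is one of them.

No, unsatisfiable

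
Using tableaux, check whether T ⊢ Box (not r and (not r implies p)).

Tableau for the negation not Box (not r and (not r implies p)):
1. not Box (not r and (not r implies p)), w0
2. not (not r and (not r implies p)), w1
3. not (not r implies p), w1
4. not r, w1
5. not p, w1
Accessibility: w0Rw0, w0Rw1, w1Rw1
The negation has an open branch (countermodel exists).

No, not valid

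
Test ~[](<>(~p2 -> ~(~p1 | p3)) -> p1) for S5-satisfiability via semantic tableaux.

Yes, satisfiable

1. ~[](<>(~p2 -> ~(~p1 | p3)) -> p1), u
2. ~(<>(~p2 -> ~(~p1 | p3)) -> p1), v
3. <>(~p2 -> ~(~p1 | p3)), v
4. ~p1, v
5. ~p2 -> ~(~p1 | p3), w
6. ~(~p1 | p3), w
7. p1, w
8. ~p3, w
Accessibility: uRu, uRv, uRw, vRu, vRv, vRw, wRu, wRv, wRw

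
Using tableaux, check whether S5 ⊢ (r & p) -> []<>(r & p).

Tableau for the negation ~((r & p) -> []<>(r & p)):
1. ~((r & p) -> []<>(r & p)), 0
2. r & p, 0
3. ~[]<>(r & p), 0
4. r, 0
5. p, 0
6. ~<>(r & p), 1
7. ~(r & p), 0
8. ~(r & p), 1
9. ~p, 0
Accessibility: 0R0, 0R1, 1R0, 1R1
Branch closes: p and ~p both at 0.
All branches of the negation close; one closing branch shown above.

Valid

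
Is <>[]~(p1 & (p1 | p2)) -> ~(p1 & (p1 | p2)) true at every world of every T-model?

No, not valid

Tableau for the negation ~(<>[]~(p1 & (p1 | p2)) -> ~(p1 & (p1 | p2))):
1. ~(<>[]~(p1 & (p1 | p2)) -> ~(p1 & (p1 | p2))), u
2. <>[]~(p1 & (p1 | p2)), u
3. p1 & (p1 | p2), u
4. p1, u
5. p1 | p2, u
6. p2, u
7. []~(p1 & (p1 | p2)), v
8. ~(p1 & (p1 | p2)), v
9. ~(p1 | p2), v
10. ~p1, v
11. ~p2, v
Accessibility: uRu, uRv, vRv
The negation has an open branch (countermodel exists).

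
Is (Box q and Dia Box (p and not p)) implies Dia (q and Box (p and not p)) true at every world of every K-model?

Valid

Tableau for the negation not ((Box q and Dia Box (p and not p)) implies Dia (q and Box (p and not p))):
1. not ((Box q and Dia Box (p and not p)) implies Dia (q and Box (p and not p))), u
2. Box q and Dia Box (p and not p), u
3. not Dia (q and Box (p and not p)), u
4. Box q, u
5. Dia Box (p and not p), u
6. Box (p and not p), v
7. not (q and Box (p and not p)), v
8. q, v
9. not Box (p and not p), v
10. not (p and not p), w
11. p and not p, w
12. p, w
13. not p, w
Accessibility: uRv, vRw
Branch closes: p and not p both at w.
Every branch of the negation's tableau closes; the branch above is one of them.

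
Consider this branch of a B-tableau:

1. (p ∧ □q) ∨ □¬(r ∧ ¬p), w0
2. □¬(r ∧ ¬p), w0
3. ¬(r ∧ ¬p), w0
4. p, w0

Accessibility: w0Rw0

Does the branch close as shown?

No atom appears with both signs at the same world.

No, open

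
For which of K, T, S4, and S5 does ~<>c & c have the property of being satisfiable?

T-tableau for the formula:
1. ~<>c & c, u
2. ~<>c, u   [&-rule on 1]
3. c, u   [&-rule on 1]
4. ~c, u   [~<>-rule on 2 via uRu]
Accessibility: uRu
Branch closes: c and ~c both at u.
Every branch closes (one shown): unsatisfiable in T, hence also in S4, S5 (every S4/S5-frame is a T-frame).
K-tableau for the formula:
1. ~<>c & c, u
2. ~<>c, u   [&-rule on 1]
3. c, u   [&-rule on 1]
Complete open branch: satisfiable in K.

K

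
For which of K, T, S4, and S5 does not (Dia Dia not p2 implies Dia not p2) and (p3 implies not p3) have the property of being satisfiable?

S4-tableau for the formula:
1. not (Dia Dia not p2 implies Dia not p2) and (p3 implies not p3), w0
2. not (Dia Dia not p2 implies Dia not p2), w0   [and-rule on 1]
3. p3 implies not p3, w0   [and-rule on 1]
4. Dia Dia not p2, w0   [neg-implies-rule on 2]
5. not Dia not p2, w0   [neg-implies-rule on 2]
6. p2, w0   [neg-Dia-rule on 5 via w0Rw0]
7. not p3, w0   [implies-rule on 3 (branches; this branch)]
8. Dia not p2, w1   [Dia-rule on 4: fresh world w1, w0Rw1]
9. p2, w1   [neg-Dia-rule on 5 via w0Rw1]
10. not p2, w2   [Dia-rule on 8: fresh world w2, w1Rw2]
11. p2, w2   [neg-Dia-rule on 5 via w0Rw2]
Accessibility: w0Rw0, w0Rw1, w0Rw2, w1Rw1, w1Rw2, w2Rw2
Branch closes: p2 and not p2 both at w2.
Every branch closes (one shown): unsatisfiable in S4, hence also in S5 (every S5-frame is an S4-frame).
T-tableau for the formula:
1. not (Dia Dia not p2 implies Dia not p2) and (p3 implies not p3), w0
2. not (Dia Dia not p2 implies Dia not p2), w0   [and-rule on 1]
3. p3 implies not p3, w0   [and-rule on 1]
4. Dia Dia not p2, w0   [neg-implies-rule on 2]
5. not Dia not p2, w0   [neg-implies-rule on 2]
6. p2, w0   [neg-Dia-rule on 5 via w0Rw0]
7. not p3, w0   [implies-rule on 3 (branches; this branch)]
8. Dia not p2, w1   [Dia-rule on 4: fresh world w1, w0Rw1]
9. p2, w1   [neg-Dia-rule on 5 via w0Rw1]
10. not p2, w2   [Dia-rule on 8: fresh world w2, w1Rw2]
Accessibility: w0Rw0, w0Rw1, w1Rw1, w1Rw2, w2Rw2
Complete open branch: satisfiable in T, hence also in K (this T-model is also a K-model).

K, T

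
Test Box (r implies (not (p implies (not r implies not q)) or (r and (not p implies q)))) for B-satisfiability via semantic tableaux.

Satisfiable (open branch found)

1. Box (r implies (not (p implies (not r implies not q)) or (r and (not p implies q)))), u
2. r implies (not (p implies (not r implies not q)) or (r and (not p implies q))), u
3. not (p implies (not r implies not q)) or (r and (not p implies q)), u
4. r and (not p implies q), u
5. r, u
6. not p implies q, u
7. q, u
Accessibility: uRu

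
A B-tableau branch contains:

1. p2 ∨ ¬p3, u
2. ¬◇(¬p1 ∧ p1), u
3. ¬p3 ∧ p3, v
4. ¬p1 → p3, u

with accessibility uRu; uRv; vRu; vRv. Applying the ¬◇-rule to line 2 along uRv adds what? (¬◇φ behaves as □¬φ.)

¬◇φ behaves as □¬φ: propagate the negated body to each accessible world.

¬(¬p1 ∧ p1), v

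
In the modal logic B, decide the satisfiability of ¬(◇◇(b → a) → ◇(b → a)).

Satisfiable

1. ¬(◇◇(b → a) → ◇(b → a)), w0
2. ◇◇(b → a), w0   [¬→-rule on 1]
3. ¬◇(b → a), w0   [¬→-rule on 1]
4. ¬(b → a), w0   [¬◇-rule on 3 via w0Rw0]
5. b, w0   [¬→-rule on 4]
6. ¬a, w0   [¬→-rule on 4]
7. ◇(b → a), w1   [◇-rule on 2: fresh world w1, w0Rw1]
8. ¬(b → a), w1   [¬◇-rule on 3 via w0Rw1]
9. b, w1   [¬→-rule on 8]
10. ¬a, w1   [¬→-rule on 8]
11. b → a, w2   [◇-rule on 7: fresh world w2, w1Rw2]
12. a, w2   [→-rule on 11 (branches; this branch)]
Accessibility: w0Rw0, w0Rw1, w1Rw0, w1Rw1, w1Rw2, w2Rw1, w2Rw2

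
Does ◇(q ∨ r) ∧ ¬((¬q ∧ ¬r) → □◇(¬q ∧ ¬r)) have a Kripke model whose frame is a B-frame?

1. ◇(q ∨ r) ∧ ¬((¬q ∧ ¬r) → □◇(¬q ∧ ¬r)), w0
2. ◇(q ∨ r), w0
3. ¬((¬q ∧ ¬r) → □◇(¬q ∧ ¬r)), w0
4. ¬q ∧ ¬r, w0
5. ¬□◇(¬q ∧ ¬r), w0
6. ¬q, w0
7. ¬r, w0
8. q ∨ r, w1
9. r, w1
10. ¬◇(¬q ∧ ¬r), w2
11. ¬(¬q ∧ ¬r), w0
12. ¬(¬q ∧ ¬r), w2
13. r, w0
Accessibility: w0Rw0, w0Rw1, w0Rw2, w1Rw0, w1Rw1, w2Rw0, w2Rw2
Branch closes: r and ¬r both at w0.
All branches of the tableau close; one closing branch shown above.

No, unsatisfiable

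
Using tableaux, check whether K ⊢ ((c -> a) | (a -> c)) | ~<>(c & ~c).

Tableau for the negation ~(((c -> a) | (a -> c)) | ~<>(c & ~c)):
1. ~(((c -> a) | (a -> c)) | ~<>(c & ~c)), u
2. ~((c -> a) | (a -> c)), u
3. <>(c & ~c), u
4. ~(c -> a), u
5. ~(a -> c), u
6. c, u
7. ~a, u
8. a, u
9. ~c, u
Branch closes: a and ~a both at u.
Every branch of the negation's tableau closes; the branch above is one of them.

Valid in K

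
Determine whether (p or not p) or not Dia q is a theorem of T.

Valid in T

Tableau for the negation not ((p or not p) or not Dia q):
1. not ((p or not p) or not Dia q), 0
2. not (p or not p), 0
3. Dia q, 0
4. not p, 0
5. p, 0
Accessibility: 0R0
Branch closes: p and not p both at 0.
Every branch of the negation's tableau closes; the branch above is one of them.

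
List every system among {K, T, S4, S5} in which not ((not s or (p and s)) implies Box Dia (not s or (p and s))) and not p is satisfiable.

S5-tableau for the formula:
1. not ((not s or (p and s)) implies Box Dia (not s or (p and s))) and not p, w0
2. not ((not s or (p and s)) implies Box Dia (not s or (p and s))), w0   [and-rule on 1]
3. not p, w0   [and-rule on 1]
4. not s or (p and s), w0   [neg-implies-rule on 2]
5. not Box Dia (not s or (p and s)), w0   [neg-implies-rule on 2]
6. not s, w0   [or-rule on 4 (branches; this branch)]
7. not Dia (not s or (p and s)), w1   [neg-Box-rule on 5: fresh world w1, w0Rw1]
8. not (not s or (p and s)), w0   [neg-Dia-rule on 7 via w1Rw0]
9. s, w0   [neg-or-rule on 8]
10. not (p and s), w0   [neg-or-rule on 8]
Accessibility: w0Rw0, w0Rw1, w1Rw0, w1Rw1
Branch closes: s and not s both at w0.
Every branch closes (one shown): unsatisfiable in S5.
S4-tableau for the formula:
1. not ((not s or (p and s)) implies Box Dia (not s or (p and s))) and not p, w0
2. not ((not s or (p and s)) implies Box Dia (not s or (p and s))), w0   [and-rule on 1]
3. not p, w0   [and-rule on 1]
4. not s or (p and s), w0   [neg-implies-rule on 2]
5. not Box Dia (not s or (p and s)), w0   [neg-implies-rule on 2]
6. not s, w0   [or-rule on 4 (branches; this branch)]
7. not Dia (not s or (p and s)), w1   [neg-Box-rule on 5: fresh world w1, w0Rw1]
8. not (not s or (p and s)), w1   [neg-Dia-rule on 7 via w1Rw1]
9. s, w1   [neg-or-rule on 8]
10. not (p and s), w1   [neg-or-rule on 8]
11. not p, w1   [neg-and-rule on 10 (branches; this branch)]
Accessibility: w0Rw0, w0Rw1, w1Rw1
Complete open branch: satisfiable in S4, hence also in K, T (this S4-model is also a K-model and a T-model).

K, T, S4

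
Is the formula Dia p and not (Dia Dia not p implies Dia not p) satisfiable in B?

1. Dia p and not (Dia Dia not p implies Dia not p), 0
2. Dia p, 0   [and-rule on 1]
3. not (Dia Dia not p implies Dia not p), 0   [and-rule on 1]
4. Dia Dia not p, 0   [neg-implies-rule on 3]
5. not Dia not p, 0   [neg-implies-rule on 3]
6. p, 0   [neg-Dia-rule on 5 via 0R0]
7. p, 1   [Dia-rule on 2: fresh world 1, 0R1]
8. Dia not p, 2   [Dia-rule on 4: fresh world 2, 0R2]
9. p, 2   [neg-Dia-rule on 5 via 0R2]
10. not p, 3   [Dia-rule on 8: fresh world 3, 2R3]
Accessibility: 0R0, 0R1, 0R2, 1R0, 1R1, 2R0, 2R2, 2R3, 3R2, 3R3

Satisfiable (open branch found)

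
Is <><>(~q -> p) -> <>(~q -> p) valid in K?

Tableau for the negation ~(<><>(~q -> p) -> <>(~q -> p)):
1. ~(<><>(~q -> p) -> <>(~q -> p)), 0
2. <><>(~q -> p), 0   [~->-rule on 1]
3. ~<>(~q -> p), 0   [~->-rule on 1]
4. <>(~q -> p), 1   [<>-rule on 2: fresh world 1, 0R1]
5. ~(~q -> p), 1   [~<>-rule on 3 via 0R1]
6. ~q, 1   [~->-rule on 5]
7. ~p, 1   [~->-rule on 5]
8. ~q -> p, 2   [<>-rule on 4: fresh world 2, 1R2]
9. p, 2   [->-rule on 8 (branches; this branch)]
Accessibility: 0R1, 1R2
The negation has an open branch (countermodel exists).

No, not valid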